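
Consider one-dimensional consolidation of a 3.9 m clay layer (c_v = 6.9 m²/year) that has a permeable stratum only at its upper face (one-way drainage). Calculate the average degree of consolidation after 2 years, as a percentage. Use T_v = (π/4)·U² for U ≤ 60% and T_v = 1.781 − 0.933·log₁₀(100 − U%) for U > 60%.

Drainage path length: H_d = H = 3.9 m (single drainage).
T_v = c_v·t/H_d² = 6.9×2/3.9² = 0.9073.
T_v = 0.9073 corresponds to the U > 60% branch:
U = 1 − 10^((1.781 − T_v)/0.933)/100 = 0.9136

U ≈ 91.4 %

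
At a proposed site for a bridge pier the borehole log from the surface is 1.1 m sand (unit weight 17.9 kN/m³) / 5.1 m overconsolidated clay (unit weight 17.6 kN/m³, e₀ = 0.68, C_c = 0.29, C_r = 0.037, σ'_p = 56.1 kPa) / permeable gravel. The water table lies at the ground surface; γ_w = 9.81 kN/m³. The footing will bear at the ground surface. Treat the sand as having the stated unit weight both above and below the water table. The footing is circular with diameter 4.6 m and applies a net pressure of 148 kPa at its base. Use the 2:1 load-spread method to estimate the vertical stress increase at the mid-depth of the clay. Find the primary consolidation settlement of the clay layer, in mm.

S_c ≈ 142 mm

Mid-depth of clay below the ground surface: z = 1.1 + 5.1/2 = 3.65 m.
Total vertical stress at mid-clay: σ_v = 17.9×1.1 + 17.6×2.55 = 64.57 kPa.
Pore pressure: u = 9.81×(3.65 − 0) = 35.806 kPa.
Initial effective stress: σ'_0 = σ_v − u = 64.57 − 35.806 = 28.764 kPa.
Stress increase at mid-clay by the 2:1 spreading method:
Δσ ≈ qD²/(D+z)² = 148×4.6²/(4.6+3.65)² = 46.012 kPa
Final effective stress: σ'_f = 28.764 + 46.012 = 74.776 kPa.
σ'_f = 74.776 > σ'_p = 56.1 kPa, so the stress path crosses the preconsolidation pressure — recompression up to σ'_p, then virgin compression beyond:
S_c = H/(1+e₀)·[C_r·log₁₀(σ'_p/σ'_0) + C_c·log₁₀(σ'_f/σ'_p)]
    = 5.1/1.68 × [0.037×log₁₀(56.1/28.764) + 0.29×log₁₀(74.776/56.1)]
    = 3.0357 × [0.010734 + 0.036192] = 0.1425 m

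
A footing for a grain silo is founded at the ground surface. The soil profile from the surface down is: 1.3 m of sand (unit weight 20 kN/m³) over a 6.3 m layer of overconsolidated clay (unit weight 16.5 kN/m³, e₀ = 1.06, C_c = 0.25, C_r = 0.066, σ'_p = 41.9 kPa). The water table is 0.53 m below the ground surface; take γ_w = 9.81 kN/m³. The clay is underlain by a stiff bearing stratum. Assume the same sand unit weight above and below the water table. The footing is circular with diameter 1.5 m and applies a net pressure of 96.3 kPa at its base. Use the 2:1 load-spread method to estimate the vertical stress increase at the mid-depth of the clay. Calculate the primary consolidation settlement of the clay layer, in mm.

Mid-depth of clay below the ground surface: z = 1.3 + 6.3/2 = 4.45 m.
Total vertical stress at mid-clay: σ_v = 20×1.3 + 16.5×3.15 = 77.975 kPa.
Pore pressure: u = 9.81×(4.45 − 0.53) = 38.455 kPa.
Initial effective stress: σ'_0 = σ_v − u = 77.975 − 38.455 = 39.52 kPa.
Stress increase at mid-clay by the 2:1 spreading method:
Δσ ≈ qD²/(D+z)² = 96.3×1.5²/(1.5+4.45)² = 6.1203 kPa
Final effective stress: σ'_f = 39.52 + 6.1203 = 45.64 kPa.
σ'_f = 45.64 > σ'_p = 41.9 kPa, so the stress path crosses the preconsolidation pressure — recompression up to σ'_p, then virgin compression beyond:
S_c = H/(1+e₀)·[C_r·log₁₀(σ'_p/σ'_0) + C_c·log₁₀(σ'_f/σ'_p)]
    = 6.3/2.06 × [0.066×log₁₀(41.9/39.52) + 0.25×log₁₀(45.64/41.9)]
    = 3.0583 × [0.0016762 + 0.0092829] = 0.03352 m

S_c ≈ 33.5 mm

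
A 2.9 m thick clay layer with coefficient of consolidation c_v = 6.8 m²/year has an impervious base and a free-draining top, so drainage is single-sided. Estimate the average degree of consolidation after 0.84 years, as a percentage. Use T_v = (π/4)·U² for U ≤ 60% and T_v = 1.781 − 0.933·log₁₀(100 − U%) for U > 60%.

Drainage path length: H_d = H = 2.9 m (single drainage).
T_v = c_v·t/H_d² = 6.8×0.84/2.9² = 0.67919.
T_v = 0.67919 corresponds to the U > 60% branch:
U = 1 − 10^((1.781 − T_v)/0.933)/100 = 0.8483

U ≈ 84.8 %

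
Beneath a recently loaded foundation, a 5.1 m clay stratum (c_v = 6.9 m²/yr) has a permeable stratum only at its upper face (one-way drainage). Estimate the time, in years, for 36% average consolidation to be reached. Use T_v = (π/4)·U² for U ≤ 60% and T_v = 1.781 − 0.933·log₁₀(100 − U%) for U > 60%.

t ≈ 0.384 years

Drainage path length: H_d = H = 5.1 m (single drainage).
U ≤ 60%: T_v = (π/4)·U² = (π/4)×0.36² = 0.10179.
t = T_v·H_d²/c_v = 0.10179×5.1²/6.9 = 0.3837 years.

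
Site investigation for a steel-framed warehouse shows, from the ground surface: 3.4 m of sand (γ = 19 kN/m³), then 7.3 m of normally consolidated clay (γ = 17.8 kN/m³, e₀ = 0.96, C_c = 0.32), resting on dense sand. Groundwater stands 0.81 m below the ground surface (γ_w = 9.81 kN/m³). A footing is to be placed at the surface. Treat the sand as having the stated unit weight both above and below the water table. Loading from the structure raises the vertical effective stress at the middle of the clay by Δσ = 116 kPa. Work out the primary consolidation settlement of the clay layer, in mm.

S_c ≈ 514 mm

Mid-depth of clay below the ground surface: z = 3.4 + 7.3/2 = 7.05 m.
Total vertical stress at mid-clay: σ_v = 19×3.4 + 17.8×3.65 = 129.57 kPa.
Pore pressure: u = 9.81×(7.05 − 0.81) = 61.214 kPa.
Initial effective stress: σ'_0 = σ_v − u = 129.57 − 61.214 = 68.356 kPa.
Final effective stress: σ'_f = σ'_0 + Δσ = 68.356 + 116 = 184.36 kPa.
Normally consolidated clay, so the full stress increment lies on the virgin compression line:
S_c = C_c·H/(1+e₀)·log₁₀(σ'_f/σ'_0) = 0.32×7.3/(1+0.96)×log₁₀(184.36/68.356)
    = 1.1918 × 0.43089 = 0.5135 m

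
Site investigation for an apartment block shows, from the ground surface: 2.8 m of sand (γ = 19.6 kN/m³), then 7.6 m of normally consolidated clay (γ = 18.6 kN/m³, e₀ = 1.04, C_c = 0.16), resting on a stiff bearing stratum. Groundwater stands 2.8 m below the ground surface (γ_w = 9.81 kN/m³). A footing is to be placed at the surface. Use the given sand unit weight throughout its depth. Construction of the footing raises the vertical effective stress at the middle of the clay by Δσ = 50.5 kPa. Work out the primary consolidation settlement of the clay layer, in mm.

S_c ≈ 117 mm

Mid-depth of clay below the ground surface: z = 2.8 + 7.6/2 = 6.6 m.
Total vertical stress at mid-clay: σ_v = 19.6×2.8 + 18.6×3.8 = 125.56 kPa.
Pore pressure: u = 9.81×(6.6 − 2.8) = 37.278 kPa.
Initial effective stress: σ'_0 = σ_v − u = 125.56 − 37.278 = 88.282 kPa.
Final effective stress: σ'_f = σ'_0 + Δσ = 88.282 + 50.5 = 138.78 kPa.
Normally consolidated clay, so the full stress increment lies on the virgin compression line:
S_c = C_c·H/(1+e₀)·log₁₀(σ'_f/σ'_0) = 0.16×7.6/(1+1.04)×log₁₀(138.78/88.282)
    = 0.59608 × 0.19645 = 0.1171 m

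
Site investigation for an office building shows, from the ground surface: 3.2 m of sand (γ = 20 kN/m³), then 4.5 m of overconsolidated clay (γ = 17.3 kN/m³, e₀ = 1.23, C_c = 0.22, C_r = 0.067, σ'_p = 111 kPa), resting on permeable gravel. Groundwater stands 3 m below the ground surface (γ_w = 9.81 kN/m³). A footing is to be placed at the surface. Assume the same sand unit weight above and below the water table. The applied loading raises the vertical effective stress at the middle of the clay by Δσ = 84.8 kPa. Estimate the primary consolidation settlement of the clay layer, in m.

S_c ≈ 0.0949 m

Mid-depth of clay below the ground surface: z = 3.2 + 4.5/2 = 5.45 m.
Total vertical stress at mid-clay: σ_v = 20×3.2 + 17.3×2.25 = 102.93 kPa.
Pore pressure: u = 9.81×(5.45 − 3) = 24.035 kPa.
Initial effective stress: σ'_0 = σ_v − u = 102.93 − 24.035 = 78.895 kPa.
Final effective stress: σ'_f = 78.895 + 84.8 = 163.69 kPa.
σ'_f = 163.69 > σ'_p = 111 kPa, so the stress path crosses the preconsolidation pressure — recompression up to σ'_p, then virgin compression beyond:
S_c = H/(1+e₀)·[C_r·log₁₀(σ'_p/σ'_0) + C_c·log₁₀(σ'_f/σ'_p)]
    = 4.5/2.23 × [0.067×log₁₀(111/78.895) + 0.22×log₁₀(163.69/111)]
    = 2.0179 × [0.0099343 + 0.037114] = 0.09494 m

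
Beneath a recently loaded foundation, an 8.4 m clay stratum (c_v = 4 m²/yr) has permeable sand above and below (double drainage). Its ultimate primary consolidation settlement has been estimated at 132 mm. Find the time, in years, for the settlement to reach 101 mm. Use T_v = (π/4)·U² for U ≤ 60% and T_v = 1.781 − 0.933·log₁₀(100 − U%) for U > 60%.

Drainage path length: H_d = H/2 = 4.2 m (double drainage).
U = S(t)/S_ult = 101/132 = 0.7652.
U > 60%: T_v = 1.781 − 0.933·log₁₀(100 − 76.515) = 0.50206.
t = T_v·H_d²/c_v = 0.50206×4.2²/4 = 2.214 years.

t ≈ 2.21 years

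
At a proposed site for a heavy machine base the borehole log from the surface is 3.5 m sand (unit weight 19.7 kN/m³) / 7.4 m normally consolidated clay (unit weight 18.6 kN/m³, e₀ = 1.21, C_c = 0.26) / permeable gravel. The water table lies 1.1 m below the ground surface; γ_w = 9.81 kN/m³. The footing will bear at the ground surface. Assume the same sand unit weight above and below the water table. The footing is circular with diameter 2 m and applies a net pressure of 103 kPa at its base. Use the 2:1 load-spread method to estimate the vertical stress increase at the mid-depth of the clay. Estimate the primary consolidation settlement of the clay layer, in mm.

S_c ≈ 22.9 mm

Mid-depth of clay below the ground surface: z = 3.5 + 7.4/2 = 7.2 m.
Total vertical stress at mid-clay: σ_v = 19.7×3.5 + 18.6×3.7 = 137.77 kPa.
Pore pressure: u = 9.81×(7.2 − 1.1) = 59.841 kPa.
Initial effective stress: σ'_0 = σ_v − u = 137.77 − 59.841 = 77.929 kPa.
Stress increase at mid-clay by the 2:1 spreading method:
Δσ ≈ qD²/(D+z)² = 103×2²/(2+7.2)² = 4.8677 kPa
Final effective stress: σ'_f = σ'_0 + Δσ = 77.929 + 4.8677 = 82.797 kPa.
Normally consolidated clay, so the full stress increment lies on the virgin compression line:
S_c = C_c·H/(1+e₀)·log₁₀(σ'_f/σ'_0) = 0.26×7.4/(1+1.21)×log₁₀(82.797/77.929)
    = 0.87059 × 0.026315 = 0.02291 m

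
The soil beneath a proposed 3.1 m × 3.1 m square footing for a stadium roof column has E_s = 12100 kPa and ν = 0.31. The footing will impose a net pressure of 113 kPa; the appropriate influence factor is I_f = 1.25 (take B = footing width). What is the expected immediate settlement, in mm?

Immediate (elastic) settlement: S_e = q·B·(1−ν²)/E_s · I_f.
S_e = 113 × 3.1 × (1 − 0.31²) / 12100 × 1.25
    = 113 × 3.1 × 0.9039 / 12100 × 1.25
    = 0.03271 m = 32.71 mm

S_e ≈ 32.7 mm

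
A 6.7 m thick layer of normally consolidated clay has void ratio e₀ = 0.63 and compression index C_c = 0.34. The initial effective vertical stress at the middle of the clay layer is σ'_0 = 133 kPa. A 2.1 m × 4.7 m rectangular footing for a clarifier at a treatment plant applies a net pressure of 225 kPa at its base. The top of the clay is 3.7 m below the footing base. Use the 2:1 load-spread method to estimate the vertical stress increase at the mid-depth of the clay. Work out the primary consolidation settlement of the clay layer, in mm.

Mid-depth of clay below the footing base: z = 3.7 + 6.7/2 = 7.05 m.
Stress increase at mid-clay by the 2:1 spreading method:
Δσ = qBL/((B+z)(L+z)) = 225×2.1×4.7/((2.1+7.05)(4.7+7.05)) = 20.656 kPa
Final effective stress: σ'_f = σ'_0 + Δσ = 133 + 20.656 = 153.66 kPa.
Normally consolidated clay, so the full stress increment lies on the virgin compression line:
S_c = C_c·H/(1+e₀)·log₁₀(σ'_f/σ'_0) = 0.34×6.7/(1+0.63)×log₁₀(153.66/133)
    = 1.3975 × 0.062709 = 0.08764 m

S_c ≈ 87.6 mm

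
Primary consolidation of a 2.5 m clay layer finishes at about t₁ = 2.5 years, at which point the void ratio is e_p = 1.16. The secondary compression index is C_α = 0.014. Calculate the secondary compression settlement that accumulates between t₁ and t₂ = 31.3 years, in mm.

S_s ≈ 17.8 mm

Secondary compression: S_s = C_α·H/(1+e_p)·log₁₀(t₂/t₁)
S_s = 0.014×2.5/(1+1.16)×log₁₀(31.3/2.5)
    = 0.0162 × 1.098 = 0.01779 m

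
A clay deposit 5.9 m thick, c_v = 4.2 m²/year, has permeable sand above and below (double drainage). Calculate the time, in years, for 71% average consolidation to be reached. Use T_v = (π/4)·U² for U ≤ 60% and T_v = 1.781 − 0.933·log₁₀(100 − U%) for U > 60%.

t ≈ 0.863 years

Drainage path length: H_d = H/2 = 2.95 m (double drainage).
U > 60%: T_v = 1.781 − 0.933·log₁₀(100 − 71) = 0.41658.
t = T_v·H_d²/c_v = 0.41658×2.95²/4.2 = 0.8632 years.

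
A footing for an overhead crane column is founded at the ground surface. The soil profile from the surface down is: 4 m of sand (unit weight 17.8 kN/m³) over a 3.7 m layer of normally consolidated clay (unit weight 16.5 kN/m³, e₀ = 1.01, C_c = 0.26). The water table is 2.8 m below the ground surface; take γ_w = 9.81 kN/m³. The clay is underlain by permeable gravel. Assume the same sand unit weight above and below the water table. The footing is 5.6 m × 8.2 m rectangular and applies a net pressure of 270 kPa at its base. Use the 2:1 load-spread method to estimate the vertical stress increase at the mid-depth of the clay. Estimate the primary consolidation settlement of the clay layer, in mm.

S_c ≈ 152 mm

Mid-depth of clay below the ground surface: z = 4 + 3.7/2 = 5.85 m.
Total vertical stress at mid-clay: σ_v = 17.8×4 + 16.5×1.85 = 101.73 kPa.
Pore pressure: u = 9.81×(5.85 − 2.8) = 29.921 kPa.
Initial effective stress: σ'_0 = σ_v − u = 101.73 − 29.921 = 71.809 kPa.
Stress increase at mid-clay by the 2:1 spreading method:
Δσ = qBL/((B+z)(L+z)) = 270×5.6×8.2/((5.6+5.85)(8.2+5.85)) = 77.07 kPa
Final effective stress: σ'_f = σ'_0 + Δσ = 71.809 + 77.07 = 148.88 kPa.
Normally consolidated clay, so the full stress increment lies on the virgin compression line:
S_c = C_c·H/(1+e₀)·log₁₀(σ'_f/σ'_0) = 0.26×3.7/(1+1.01)×log₁₀(148.88/71.809)
    = 0.47861 × 0.31666 = 0.1516 m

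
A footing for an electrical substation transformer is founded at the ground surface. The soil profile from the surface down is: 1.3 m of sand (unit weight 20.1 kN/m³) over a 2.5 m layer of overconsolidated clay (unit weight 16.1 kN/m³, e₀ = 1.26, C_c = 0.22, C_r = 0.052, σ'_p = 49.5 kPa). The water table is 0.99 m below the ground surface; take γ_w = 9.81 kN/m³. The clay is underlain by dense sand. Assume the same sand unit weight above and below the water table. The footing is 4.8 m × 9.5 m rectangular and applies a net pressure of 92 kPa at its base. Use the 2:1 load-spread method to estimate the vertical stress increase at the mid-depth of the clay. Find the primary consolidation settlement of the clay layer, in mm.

S_c ≈ 60.2 mm

Mid-depth of clay below the ground surface: z = 1.3 + 2.5/2 = 2.55 m.
Total vertical stress at mid-clay: σ_v = 20.1×1.3 + 16.1×1.25 = 46.255 kPa.
Pore pressure: u = 9.81×(2.55 − 0.99) = 15.304 kPa.
Initial effective stress: σ'_0 = σ_v − u = 46.255 − 15.304 = 30.951 kPa.
Stress increase at mid-clay by the 2:1 spreading method:
Δσ = qBL/((B+z)(L+z)) = 92×4.8×9.5/((4.8+2.55)(9.5+2.55)) = 47.367 kPa
Final effective stress: σ'_f = 30.951 + 47.367 = 78.318 kPa.
σ'_f = 78.318 > σ'_p = 49.5 kPa, so the stress path crosses the preconsolidation pressure — recompression up to σ'_p, then virgin compression beyond:
S_c = H/(1+e₀)·[C_r·log₁₀(σ'_p/σ'_0) + C_c·log₁₀(σ'_f/σ'_p)]
    = 2.5/2.26 × [0.052×log₁₀(49.5/30.951) + 0.22×log₁₀(78.318/49.5)]
    = 1.1062 × [0.010604 + 0.043836] = 0.06022 m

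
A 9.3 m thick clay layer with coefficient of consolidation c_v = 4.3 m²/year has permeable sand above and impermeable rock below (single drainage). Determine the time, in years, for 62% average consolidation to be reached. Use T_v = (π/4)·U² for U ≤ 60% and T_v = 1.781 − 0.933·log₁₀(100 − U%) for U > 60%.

t ≈ 6.18 years

Drainage path length: H_d = H = 9.3 m (single drainage).
U > 60%: T_v = 1.781 − 0.933·log₁₀(100 − 62) = 0.30706.
t = T_v·H_d²/c_v = 0.30706×9.3²/4.3 = 6.176 years.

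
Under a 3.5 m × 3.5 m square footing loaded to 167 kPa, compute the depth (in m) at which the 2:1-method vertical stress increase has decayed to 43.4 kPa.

z ≈ 3.37 m

2:1 spreading — at depth z the loaded area has grown by z in each plan dimension:
qB²/(B+z)² = Δσ_z ⇒ z = B(√(q/Δσ_z) − 1) = 3.5×(√(167/43.4) − 1) = 3.366 m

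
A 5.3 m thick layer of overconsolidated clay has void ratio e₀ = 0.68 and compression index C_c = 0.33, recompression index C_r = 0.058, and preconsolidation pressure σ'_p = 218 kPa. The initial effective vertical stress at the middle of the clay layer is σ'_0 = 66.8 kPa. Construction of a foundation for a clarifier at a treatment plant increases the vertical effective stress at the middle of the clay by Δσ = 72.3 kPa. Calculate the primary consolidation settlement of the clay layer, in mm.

Final effective stress: σ'_f = 66.8 + 72.3 = 139.1 kPa.
σ'_f = 139.1 ≤ σ'_p = 218 kPa, so the clay remains overconsolidated and only the recompression index applies:
S_c = C_r·H/(1+e₀)·log₁₀(σ'_f/σ'_0) = 0.058×5.3/1.68×log₁₀(139.1/66.8)
    = 0.18298 × 0.31855 = 0.05829 m

S_c ≈ 58.3 mm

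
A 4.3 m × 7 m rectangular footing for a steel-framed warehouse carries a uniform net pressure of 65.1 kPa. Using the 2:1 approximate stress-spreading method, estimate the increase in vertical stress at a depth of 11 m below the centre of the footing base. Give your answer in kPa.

By the 2:1 method the load spreads at 1 horizontal : 2 vertical, so at depth z the loaded area has grown by z in each plan dimension:
Δσ = qBL/((B+z)(L+z)) = 65.1×4.3×7/((4.3+11)(7+11)) = 7.1151 kPa

Δσ_z ≈ 7.12 kPa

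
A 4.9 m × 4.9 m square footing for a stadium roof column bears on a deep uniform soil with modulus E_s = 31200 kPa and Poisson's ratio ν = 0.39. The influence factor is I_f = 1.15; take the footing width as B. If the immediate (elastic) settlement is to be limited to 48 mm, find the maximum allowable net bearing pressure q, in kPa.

S_e = q·B·(1−ν²)/E_s · I_f  ⇒  q = S_e·E_s / (B·(1−ν²)·I_f).
q = 0.048 × 31200 / (4.9 × 0.8479 × 1.15) = 313.4 kPa

q ≈ 313 kPa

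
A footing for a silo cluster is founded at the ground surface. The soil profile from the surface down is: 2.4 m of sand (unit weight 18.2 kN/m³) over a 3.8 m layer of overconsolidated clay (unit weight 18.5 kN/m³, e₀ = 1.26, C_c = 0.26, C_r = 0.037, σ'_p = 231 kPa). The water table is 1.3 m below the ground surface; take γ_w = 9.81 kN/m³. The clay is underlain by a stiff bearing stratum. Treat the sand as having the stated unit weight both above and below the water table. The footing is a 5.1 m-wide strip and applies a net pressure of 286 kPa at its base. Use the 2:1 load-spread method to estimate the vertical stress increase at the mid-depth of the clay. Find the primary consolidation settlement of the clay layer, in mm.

Mid-depth of clay below the ground surface: z = 2.4 + 3.8/2 = 4.3 m.
Total vertical stress at mid-clay: σ_v = 18.2×2.4 + 18.5×1.9 = 78.83 kPa.
Pore pressure: u = 9.81×(4.3 − 1.3) = 29.43 kPa.
Initial effective stress: σ'_0 = σ_v − u = 78.83 − 29.43 = 49.4 kPa.
Stress increase at mid-clay by the 2:1 spreading method:
Δσ = qB/(B+z) = 286×5.1/(5.1+4.3) = 155.17 kPa
Final effective stress: σ'_f = 49.4 + 155.17 = 204.57 kPa.
σ'_f = 204.57 ≤ σ'_p = 231 kPa, so the clay remains overconsolidated and only the recompression index applies:
S_c = C_r·H/(1+e₀)·log₁₀(σ'_f/σ'_0) = 0.037×3.8/2.26×log₁₀(204.57/49.4)
    = 0.062212 × 0.61711 = 0.03839 m

S_c ≈ 38.4 mm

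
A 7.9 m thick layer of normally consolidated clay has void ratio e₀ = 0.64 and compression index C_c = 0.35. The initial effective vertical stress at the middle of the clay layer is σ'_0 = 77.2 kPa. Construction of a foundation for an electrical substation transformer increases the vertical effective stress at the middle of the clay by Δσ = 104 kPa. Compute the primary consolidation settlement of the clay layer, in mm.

Final effective stress: σ'_f = σ'_0 + Δσ = 77.2 + 104 = 181.2 kPa.
Normally consolidated clay, so the full stress increment lies on the virgin compression line:
S_c = C_c·H/(1+e₀)·log₁₀(σ'_f/σ'_0) = 0.35×7.9/(1+0.64)×log₁₀(181.2/77.2)
    = 1.686 × 0.37054 = 0.6247 m

S_c ≈ 625 mm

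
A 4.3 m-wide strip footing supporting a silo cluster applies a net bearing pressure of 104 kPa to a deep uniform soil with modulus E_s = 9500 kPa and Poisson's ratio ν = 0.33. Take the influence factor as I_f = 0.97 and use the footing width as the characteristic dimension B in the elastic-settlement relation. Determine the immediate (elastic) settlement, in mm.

S_e ≈ 40.7 mm

Immediate (elastic) settlement: S_e = q·B·(1−ν²)/E_s · I_f.
S_e = 104 × 4.3 × (1 − 0.33²) / 9500 × 0.97
    = 104 × 4.3 × 0.8911 / 9500 × 0.97
    = 0.04069 m = 40.69 mm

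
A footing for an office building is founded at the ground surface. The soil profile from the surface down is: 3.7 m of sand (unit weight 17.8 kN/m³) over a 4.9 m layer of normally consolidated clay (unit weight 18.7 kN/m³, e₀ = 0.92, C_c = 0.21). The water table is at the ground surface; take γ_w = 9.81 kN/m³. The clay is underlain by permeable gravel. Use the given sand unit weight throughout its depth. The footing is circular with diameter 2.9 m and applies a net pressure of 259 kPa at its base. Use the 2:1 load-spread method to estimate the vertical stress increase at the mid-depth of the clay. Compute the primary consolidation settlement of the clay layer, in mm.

Mid-depth of clay below the ground surface: z = 3.7 + 4.9/2 = 6.15 m.
Total vertical stress at mid-clay: σ_v = 17.8×3.7 + 18.7×2.45 = 111.68 kPa.
Pore pressure: u = 9.81×(6.15 − 0) = 60.332 kPa.
Initial effective stress: σ'_0 = σ_v − u = 111.68 − 60.332 = 51.348 kPa.
Stress increase at mid-clay by the 2:1 spreading method:
Δσ ≈ qD²/(D+z)² = 259×2.9²/(2.9+6.15)² = 26.595 kPa
Final effective stress: σ'_f = σ'_0 + Δσ = 51.348 + 26.595 = 77.943 kPa.
Normally consolidated clay, so the full stress increment lies on the virgin compression line:
S_c = C_c·H/(1+e₀)·log₁₀(σ'_f/σ'_0) = 0.21×4.9/(1+0.92)×log₁₀(77.943/51.348)
    = 0.53594 × 0.18125 = 0.09714 m

S_c ≈ 97.1 mm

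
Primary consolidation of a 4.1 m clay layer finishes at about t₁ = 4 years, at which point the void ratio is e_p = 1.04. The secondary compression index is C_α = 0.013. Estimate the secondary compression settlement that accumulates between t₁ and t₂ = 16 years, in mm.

Secondary compression: S_s = C_α·H/(1+e_p)·log₁₀(t₂/t₁)
S_s = 0.013×4.1/(1+1.04)×log₁₀(16/4)
    = 0.02613 × 0.6021 = 0.01573 m

S_s ≈ 15.7 mm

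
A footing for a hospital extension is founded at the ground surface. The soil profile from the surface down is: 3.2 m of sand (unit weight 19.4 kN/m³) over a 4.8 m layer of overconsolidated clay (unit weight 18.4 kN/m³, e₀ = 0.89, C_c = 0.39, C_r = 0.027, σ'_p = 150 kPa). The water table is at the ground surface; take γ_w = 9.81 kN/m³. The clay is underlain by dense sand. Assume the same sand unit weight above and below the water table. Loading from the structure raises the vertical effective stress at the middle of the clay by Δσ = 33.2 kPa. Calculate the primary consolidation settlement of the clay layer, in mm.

S_c ≈ 14.9 mm

Mid-depth of clay below the ground surface: z = 3.2 + 4.8/2 = 5.6 m.
Total vertical stress at mid-clay: σ_v = 19.4×3.2 + 18.4×2.4 = 106.24 kPa.
Pore pressure: u = 9.81×(5.6 − 0) = 54.936 kPa.
Initial effective stress: σ'_0 = σ_v − u = 106.24 − 54.936 = 51.304 kPa.
Final effective stress: σ'_f = 51.304 + 33.2 = 84.504 kPa.
σ'_f = 84.504 ≤ σ'_p = 150 kPa, so the clay remains overconsolidated and only the recompression index applies:
S_c = C_r·H/(1+e₀)·log₁₀(σ'_f/σ'_0) = 0.027×4.8/1.89×log₁₀(84.504/51.304)
    = 0.068572 × 0.21673 = 0.01486 m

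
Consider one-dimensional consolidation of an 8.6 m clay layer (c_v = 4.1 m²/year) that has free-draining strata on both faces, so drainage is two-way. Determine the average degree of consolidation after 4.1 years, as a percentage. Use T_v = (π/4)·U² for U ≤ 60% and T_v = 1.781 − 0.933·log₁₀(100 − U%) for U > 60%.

U ≈ 91.4 %

Drainage path length: H_d = H/2 = 4.3 m (double drainage).
T_v = c_v·t/H_d² = 4.1×4.1/4.3² = 0.90914.
T_v = 0.90914 corresponds to the U > 60% branch:
U = 1 − 10^((1.781 − T_v)/0.933)/100 = 0.914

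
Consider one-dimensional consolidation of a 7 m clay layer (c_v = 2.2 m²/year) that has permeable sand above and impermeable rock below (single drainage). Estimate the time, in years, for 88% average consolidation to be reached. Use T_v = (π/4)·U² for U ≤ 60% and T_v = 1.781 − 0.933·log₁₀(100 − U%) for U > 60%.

Drainage path length: H_d = H = 7 m (single drainage).
U > 60%: T_v = 1.781 − 0.933·log₁₀(100 − 88) = 0.77412.
t = T_v·H_d²/c_v = 0.77412×7²/2.2 = 17.24 years.

t ≈ 17.2 years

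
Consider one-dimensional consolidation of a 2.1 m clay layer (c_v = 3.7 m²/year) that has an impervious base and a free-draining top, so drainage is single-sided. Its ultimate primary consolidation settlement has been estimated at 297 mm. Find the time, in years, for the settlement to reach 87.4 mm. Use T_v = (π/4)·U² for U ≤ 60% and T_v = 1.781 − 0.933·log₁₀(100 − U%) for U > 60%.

t ≈ 0.0811 years

Drainage path length: H_d = H = 2.1 m (single drainage).
U = S(t)/S_ult = 87.4/297 = 0.2943.
U ≤ 60%: T_v = (π/4)·U² = (π/4)×0.29428² = 0.068014.
t = T_v·H_d²/c_v = 0.068014×2.1²/3.7 = 0.08107 years.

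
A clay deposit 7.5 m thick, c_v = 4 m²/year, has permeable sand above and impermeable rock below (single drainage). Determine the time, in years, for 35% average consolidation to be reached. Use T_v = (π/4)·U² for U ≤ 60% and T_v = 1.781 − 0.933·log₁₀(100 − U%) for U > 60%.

Drainage path length: H_d = H = 7.5 m (single drainage).
U ≤ 60%: T_v = (π/4)·U² = (π/4)×0.35² = 0.096211.
t = T_v·H_d²/c_v = 0.096211×7.5²/4 = 1.353 years.

t ≈ 1.35 years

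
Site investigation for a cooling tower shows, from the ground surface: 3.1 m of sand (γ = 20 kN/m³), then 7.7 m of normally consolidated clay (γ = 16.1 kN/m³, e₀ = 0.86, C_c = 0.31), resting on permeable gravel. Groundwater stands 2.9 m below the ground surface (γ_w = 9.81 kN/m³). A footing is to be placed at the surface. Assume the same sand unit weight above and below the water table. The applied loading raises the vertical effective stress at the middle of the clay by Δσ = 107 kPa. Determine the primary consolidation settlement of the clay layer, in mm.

Mid-depth of clay below the ground surface: z = 3.1 + 7.7/2 = 6.95 m.
Total vertical stress at mid-clay: σ_v = 20×3.1 + 16.1×3.85 = 123.99 kPa.
Pore pressure: u = 9.81×(6.95 − 2.9) = 39.73 kPa.
Initial effective stress: σ'_0 = σ_v − u = 123.99 − 39.73 = 84.26 kPa.
Final effective stress: σ'_f = σ'_0 + Δσ = 84.26 + 107 = 191.26 kPa.
Normally consolidated clay, so the full stress increment lies on the virgin compression line:
S_c = C_c·H/(1+e₀)·log₁₀(σ'_f/σ'_0) = 0.31×7.7/(1+0.86)×log₁₀(191.26/84.26)
    = 1.2833 × 0.356 = 0.4569 m

S_c ≈ 457 mm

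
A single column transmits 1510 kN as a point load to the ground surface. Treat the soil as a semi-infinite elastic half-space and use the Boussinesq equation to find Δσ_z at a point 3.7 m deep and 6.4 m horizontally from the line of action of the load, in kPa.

Δσ_z ≈ 1.65 kPa

Boussinesq vertical stress below a point load on an elastic half-space:
Δσ_z = 3P/(2πz²) · [1 + (r/z)²]^(−5/2)
r/z = 6.4/3.7 = 1.7297; [1+(r/z)²]^(−5/2) = 0.031407.
Δσ_z = 3×1510/(2π×3.7²) × 0.031407 = 52.664 × 0.031407 = 1.654 kPa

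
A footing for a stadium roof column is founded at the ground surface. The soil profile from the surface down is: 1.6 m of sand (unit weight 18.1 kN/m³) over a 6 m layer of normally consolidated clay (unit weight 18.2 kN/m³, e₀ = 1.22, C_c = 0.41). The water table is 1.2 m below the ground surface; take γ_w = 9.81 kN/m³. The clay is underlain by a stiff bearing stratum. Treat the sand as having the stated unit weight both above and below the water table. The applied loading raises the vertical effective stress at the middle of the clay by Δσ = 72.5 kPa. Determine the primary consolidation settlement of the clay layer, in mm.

S_c ≈ 430 mm

Mid-depth of clay below the ground surface: z = 1.6 + 6/2 = 4.6 m.
Total vertical stress at mid-clay: σ_v = 18.1×1.6 + 18.2×3 = 83.56 kPa.
Pore pressure: u = 9.81×(4.6 − 1.2) = 33.354 kPa.
Initial effective stress: σ'_0 = σ_v − u = 83.56 − 33.354 = 50.206 kPa.
Final effective stress: σ'_f = σ'_0 + Δσ = 50.206 + 72.5 = 122.71 kPa.
Normally consolidated clay, so the full stress increment lies on the virgin compression line:
S_c = C_c·H/(1+e₀)·log₁₀(σ'_f/σ'_0) = 0.41×6/(1+1.22)×log₁₀(122.71/50.206)
    = 1.1081 × 0.38812 = 0.4301 m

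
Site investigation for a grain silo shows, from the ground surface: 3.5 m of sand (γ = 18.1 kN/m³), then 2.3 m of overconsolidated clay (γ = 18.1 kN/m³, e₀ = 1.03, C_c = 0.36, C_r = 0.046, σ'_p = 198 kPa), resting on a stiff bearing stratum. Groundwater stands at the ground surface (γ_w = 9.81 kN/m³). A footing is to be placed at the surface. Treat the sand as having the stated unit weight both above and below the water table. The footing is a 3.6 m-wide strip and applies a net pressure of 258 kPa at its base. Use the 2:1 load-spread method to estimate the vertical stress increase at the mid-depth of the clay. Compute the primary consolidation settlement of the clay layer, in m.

Mid-depth of clay below the ground surface: z = 3.5 + 2.3/2 = 4.65 m.
Total vertical stress at mid-clay: σ_v = 18.1×3.5 + 18.1×1.15 = 84.165 kPa.
Pore pressure: u = 9.81×(4.65 − 0) = 45.617 kPa.
Initial effective stress: σ'_0 = σ_v − u = 84.165 − 45.617 = 38.548 kPa.
Stress increase at mid-clay by the 2:1 spreading method:
Δσ = qB/(B+z) = 258×3.6/(3.6+4.65) = 112.58 kPa
Final effective stress: σ'_f = 38.548 + 112.58 = 151.13 kPa.
σ'_f = 151.13 ≤ σ'_p = 198 kPa, so the clay remains overconsolidated and only the recompression index applies:
S_c = C_r·H/(1+e₀)·log₁₀(σ'_f/σ'_0) = 0.046×2.3/2.03×log₁₀(151.13/38.548)
    = 0.052118 × 0.59335 = 0.03092 m

S_c ≈ 0.0309 m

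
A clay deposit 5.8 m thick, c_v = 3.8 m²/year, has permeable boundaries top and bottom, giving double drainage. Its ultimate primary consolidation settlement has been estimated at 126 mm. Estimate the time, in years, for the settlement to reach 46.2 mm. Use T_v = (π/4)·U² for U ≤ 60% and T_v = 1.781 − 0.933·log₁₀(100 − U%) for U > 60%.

t ≈ 0.234 years

Drainage path length: H_d = H/2 = 2.9 m (double drainage).
U = S(t)/S_ult = 46.2/126 = 0.3667.
U ≤ 60%: T_v = (π/4)·U² = (π/4)×0.36667² = 0.10559.
t = T_v·H_d²/c_v = 0.10559×2.9²/3.8 = 0.2337 years.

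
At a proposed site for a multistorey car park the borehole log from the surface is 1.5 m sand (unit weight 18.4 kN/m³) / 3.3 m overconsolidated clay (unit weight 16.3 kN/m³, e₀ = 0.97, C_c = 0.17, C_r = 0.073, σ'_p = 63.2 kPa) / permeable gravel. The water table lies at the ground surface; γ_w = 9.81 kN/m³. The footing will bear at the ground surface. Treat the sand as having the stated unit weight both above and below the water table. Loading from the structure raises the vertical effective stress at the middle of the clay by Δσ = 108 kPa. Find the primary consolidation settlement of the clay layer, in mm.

S_c ≈ 143 mm

Mid-depth of clay below the ground surface: z = 1.5 + 3.3/2 = 3.15 m.
Total vertical stress at mid-clay: σ_v = 18.4×1.5 + 16.3×1.65 = 54.495 kPa.
Pore pressure: u = 9.81×(3.15 − 0) = 30.902 kPa.
Initial effective stress: σ'_0 = σ_v − u = 54.495 − 30.902 = 23.593 kPa.
Final effective stress: σ'_f = 23.593 + 108 = 131.59 kPa.
σ'_f = 131.59 > σ'_p = 63.2 kPa, so the stress path crosses the preconsolidation pressure — recompression up to σ'_p, then virgin compression beyond:
S_c = H/(1+e₀)·[C_r·log₁₀(σ'_p/σ'_0) + C_c·log₁₀(σ'_f/σ'_p)]
    = 3.3/1.97 × [0.073×log₁₀(63.2/23.593) + 0.17×log₁₀(131.59/63.2)]
    = 1.6751 × [0.031239 + 0.054146] = 0.143 m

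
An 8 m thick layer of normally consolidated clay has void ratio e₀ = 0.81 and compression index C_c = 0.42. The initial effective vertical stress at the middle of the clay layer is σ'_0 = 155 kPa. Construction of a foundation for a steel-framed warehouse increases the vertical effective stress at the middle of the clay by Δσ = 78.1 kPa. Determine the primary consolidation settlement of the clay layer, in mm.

Final effective stress: σ'_f = σ'_0 + Δσ = 155 + 78.1 = 233.1 kPa.
Normally consolidated clay, so the full stress increment lies on the virgin compression line:
S_c = C_c·H/(1+e₀)·log₁₀(σ'_f/σ'_0) = 0.42×8/(1+0.81)×log₁₀(233.1/155)
    = 1.8564 × 0.17721 = 0.329 m

S_c ≈ 329 mm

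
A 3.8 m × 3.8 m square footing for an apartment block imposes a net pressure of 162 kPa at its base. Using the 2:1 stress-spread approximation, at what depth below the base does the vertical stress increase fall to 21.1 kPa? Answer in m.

2:1 spreading — at depth z the loaded area has grown by z in each plan dimension:
qB²/(B+z)² = Δσ_z ⇒ z = B(√(q/Δσ_z) − 1) = 3.8×(√(162/21.1) − 1) = 6.729 m

z ≈ 6.73 m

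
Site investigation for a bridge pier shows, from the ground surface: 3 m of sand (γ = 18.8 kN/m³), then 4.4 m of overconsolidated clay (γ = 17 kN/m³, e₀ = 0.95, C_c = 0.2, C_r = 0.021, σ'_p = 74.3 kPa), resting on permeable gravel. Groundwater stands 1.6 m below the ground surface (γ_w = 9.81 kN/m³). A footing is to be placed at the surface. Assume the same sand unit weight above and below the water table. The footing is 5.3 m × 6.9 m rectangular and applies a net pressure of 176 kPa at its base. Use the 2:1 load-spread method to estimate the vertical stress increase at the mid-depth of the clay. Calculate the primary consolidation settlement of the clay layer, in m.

S_c ≈ 0.0803 m

Mid-depth of clay below the ground surface: z = 3 + 4.4/2 = 5.2 m.
Total vertical stress at mid-clay: σ_v = 18.8×3 + 17×2.2 = 93.8 kPa.
Pore pressure: u = 9.81×(5.2 − 1.6) = 35.316 kPa.
Initial effective stress: σ'_0 = σ_v − u = 93.8 − 35.316 = 58.484 kPa.
Stress increase at mid-clay by the 2:1 spreading method:
Δσ = qBL/((B+z)(L+z)) = 176×5.3×6.9/((5.3+5.2)(6.9+5.2)) = 50.66 kPa
Final effective stress: σ'_f = 58.484 + 50.66 = 109.14 kPa.
σ'_f = 109.14 > σ'_p = 74.3 kPa, so the stress path crosses the preconsolidation pressure — recompression up to σ'_p, then virgin compression beyond:
S_c = H/(1+e₀)·[C_r·log₁₀(σ'_p/σ'_0) + C_c·log₁₀(σ'_f/σ'_p)]
    = 4.4/1.95 × [0.021×log₁₀(74.3/58.484) + 0.2×log₁₀(109.14/74.3)]
    = 2.2564 × [0.002183 + 0.033399] = 0.08029 m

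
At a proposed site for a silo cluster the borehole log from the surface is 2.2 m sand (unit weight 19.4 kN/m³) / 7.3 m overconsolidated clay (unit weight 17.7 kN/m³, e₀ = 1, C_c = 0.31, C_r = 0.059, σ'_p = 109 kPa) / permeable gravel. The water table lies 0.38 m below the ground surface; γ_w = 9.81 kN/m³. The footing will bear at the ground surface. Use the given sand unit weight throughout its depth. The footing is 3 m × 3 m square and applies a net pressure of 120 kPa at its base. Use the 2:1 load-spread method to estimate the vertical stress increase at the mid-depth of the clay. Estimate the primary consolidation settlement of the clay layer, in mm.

Mid-depth of clay below the ground surface: z = 2.2 + 7.3/2 = 5.85 m.
Total vertical stress at mid-clay: σ_v = 19.4×2.2 + 17.7×3.65 = 107.28 kPa.
Pore pressure: u = 9.81×(5.85 − 0.38) = 53.661 kPa.
Initial effective stress: σ'_0 = σ_v − u = 107.28 − 53.661 = 53.619 kPa.
Stress increase at mid-clay by the 2:1 spreading method:
Δσ = qBL/((B+z)(L+z)) = 120×3×3/((3+5.85)(3+5.85)) = 13.789 kPa
Final effective stress: σ'_f = 53.619 + 13.789 = 67.408 kPa.
σ'_f = 67.408 ≤ σ'_p = 109 kPa, so the clay remains overconsolidated and only the recompression index applies:
S_c = C_r·H/(1+e₀)·log₁₀(σ'_f/σ'_0) = 0.059×7.3/2×log₁₀(67.408/53.619)
    = 0.21535 × 0.099393 = 0.0214 m

S_c ≈ 21.4 mm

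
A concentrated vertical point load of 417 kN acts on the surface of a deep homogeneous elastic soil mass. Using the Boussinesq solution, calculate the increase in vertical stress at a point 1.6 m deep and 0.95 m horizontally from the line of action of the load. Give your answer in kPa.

Δσ_z ≈ 36.6 kPa

Boussinesq vertical stress below a point load on an elastic half-space:
Δσ_z = 3P/(2πz²) · [1 + (r/z)²]^(−5/2)
r/z = 0.95/1.6 = 0.59375; [1+(r/z)²]^(−5/2) = 0.47003.
Δσ_z = 3×417/(2π×1.6²) × 0.47003 = 77.775 × 0.47003 = 36.56 kPa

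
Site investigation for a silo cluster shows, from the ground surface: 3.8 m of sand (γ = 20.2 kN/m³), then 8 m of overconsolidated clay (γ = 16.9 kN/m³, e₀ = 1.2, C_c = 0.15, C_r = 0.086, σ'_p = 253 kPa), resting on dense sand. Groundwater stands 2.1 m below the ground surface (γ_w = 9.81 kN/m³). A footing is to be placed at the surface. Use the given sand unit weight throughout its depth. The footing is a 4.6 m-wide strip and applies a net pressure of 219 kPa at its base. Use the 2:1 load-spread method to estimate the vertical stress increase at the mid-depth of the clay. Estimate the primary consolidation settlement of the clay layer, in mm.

S_c ≈ 88.5 mm

Mid-depth of clay below the ground surface: z = 3.8 + 8/2 = 7.8 m.
Total vertical stress at mid-clay: σ_v = 20.2×3.8 + 16.9×4 = 144.36 kPa.
Pore pressure: u = 9.81×(7.8 − 2.1) = 55.917 kPa.
Initial effective stress: σ'_0 = σ_v − u = 144.36 − 55.917 = 88.443 kPa.
Stress increase at mid-clay by the 2:1 spreading method:
Δσ = qB/(B+z) = 219×4.6/(4.6+7.8) = 81.242 kPa
Final effective stress: σ'_f = 88.443 + 81.242 = 169.69 kPa.
σ'_f = 169.69 ≤ σ'_p = 253 kPa, so the clay remains overconsolidated and only the recompression index applies:
S_c = C_r·H/(1+e₀)·log₁₀(σ'_f/σ'_0) = 0.086×8/2.2×log₁₀(169.69/88.443)
    = 0.31273 × 0.28299 = 0.0885 m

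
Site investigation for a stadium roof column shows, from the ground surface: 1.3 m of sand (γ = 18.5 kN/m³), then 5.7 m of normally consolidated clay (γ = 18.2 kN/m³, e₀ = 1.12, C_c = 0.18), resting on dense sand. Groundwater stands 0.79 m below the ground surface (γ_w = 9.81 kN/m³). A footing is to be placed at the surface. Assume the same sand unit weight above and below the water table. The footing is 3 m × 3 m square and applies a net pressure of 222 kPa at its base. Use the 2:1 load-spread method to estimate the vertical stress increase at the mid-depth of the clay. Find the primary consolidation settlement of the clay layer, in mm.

S_c ≈ 136 mm

Mid-depth of clay below the ground surface: z = 1.3 + 5.7/2 = 4.15 m.
Total vertical stress at mid-clay: σ_v = 18.5×1.3 + 18.2×2.85 = 75.92 kPa.
Pore pressure: u = 9.81×(4.15 − 0.79) = 32.962 kPa.
Initial effective stress: σ'_0 = σ_v − u = 75.92 − 32.962 = 42.958 kPa.
Stress increase at mid-clay by the 2:1 spreading method:
Δσ = qBL/((B+z)(L+z)) = 222×3×3/((3+4.15)(3+4.15)) = 39.083 kPa
Final effective stress: σ'_f = σ'_0 + Δσ = 42.958 + 39.083 = 82.041 kPa.
Normally consolidated clay, so the full stress increment lies on the virgin compression line:
S_c = C_c·H/(1+e₀)·log₁₀(σ'_f/σ'_0) = 0.18×5.7/(1+1.12)×log₁₀(82.041/42.958)
    = 0.48396 × 0.28099 = 0.136 m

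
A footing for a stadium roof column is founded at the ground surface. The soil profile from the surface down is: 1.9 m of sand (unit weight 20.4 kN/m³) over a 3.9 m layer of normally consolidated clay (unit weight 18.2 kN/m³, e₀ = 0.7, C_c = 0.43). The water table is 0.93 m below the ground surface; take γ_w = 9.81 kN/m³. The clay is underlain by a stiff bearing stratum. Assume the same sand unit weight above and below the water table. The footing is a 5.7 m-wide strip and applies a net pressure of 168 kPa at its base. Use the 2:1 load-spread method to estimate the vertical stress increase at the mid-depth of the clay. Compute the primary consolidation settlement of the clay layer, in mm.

Mid-depth of clay below the ground surface: z = 1.9 + 3.9/2 = 3.85 m.
Total vertical stress at mid-clay: σ_v = 20.4×1.9 + 18.2×1.95 = 74.25 kPa.
Pore pressure: u = 9.81×(3.85 − 0.93) = 28.645 kPa.
Initial effective stress: σ'_0 = σ_v − u = 74.25 − 28.645 = 45.605 kPa.
Stress increase at mid-clay by the 2:1 spreading method:
Δσ = qB/(B+z) = 168×5.7/(5.7+3.85) = 100.27 kPa
Final effective stress: σ'_f = σ'_0 + Δσ = 45.605 + 100.27 = 145.88 kPa.
Normally consolidated clay, so the full stress increment lies on the virgin compression line:
S_c = C_c·H/(1+e₀)·log₁₀(σ'_f/σ'_0) = 0.43×3.9/(1+0.7)×log₁₀(145.88/45.605)
    = 0.98647 × 0.50498 = 0.4981 m

S_c ≈ 498 mm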